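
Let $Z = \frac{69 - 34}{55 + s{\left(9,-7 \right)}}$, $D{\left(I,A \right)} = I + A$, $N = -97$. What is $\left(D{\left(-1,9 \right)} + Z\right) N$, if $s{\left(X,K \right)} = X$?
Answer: $- \frac{53059}{64} \approx -829.05$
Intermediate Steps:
$D{\left(I,A \right)} = A + I$
$Z = \frac{35}{64}$ ($Z = \frac{69 - 34}{55 + 9} = \frac{35}{64} \approx 0.54688$)
$\left(D{\left(-1,9 \right)} + Z\right) N = \left(\left(9 - 1\right) + \frac{35}{64}\right) \left(-97\right) = \left(8 + \frac{35}{64}\right) \left(-97\right) = \frac{547}{64} \left(-97\right) = - \frac{53059}{64}$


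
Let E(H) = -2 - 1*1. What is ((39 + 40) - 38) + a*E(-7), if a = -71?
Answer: 254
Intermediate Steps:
E(H) = -3 (E(H) = -2 - 1 = -3)
((39 + 40) - 38) + a*E(-7) = ((39 + 40) - 38) - 71*(-3) = (79 - 38) + 213 = 41 + 213 = 254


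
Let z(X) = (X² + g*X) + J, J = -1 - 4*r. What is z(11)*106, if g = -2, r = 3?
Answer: 9116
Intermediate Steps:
J = -13 (J = -1 - 4*3 = -1 - 12 = -13)
z(X) = -13 + X² - 2*X (z(X) = (X² - 2*X) - 13 = -13 + X² - 2*X)
z(11)*106 = (-13 + 11² - 2*11)*106 = (-13 + 121 - 22)*106 = 86*106 = 9116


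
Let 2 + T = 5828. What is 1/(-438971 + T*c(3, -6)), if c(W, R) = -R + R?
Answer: -1/438971 ≈ -2.2781e-6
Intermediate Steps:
T = 5826 (T = -2 + 5828 = 5826)
c(W, R) = 0
1/(-438971 + T*c(3, -6)) = 1/(-438971 + 5826*0) = 1/(-438971 + 0) = 1/(-438971) = -1/438971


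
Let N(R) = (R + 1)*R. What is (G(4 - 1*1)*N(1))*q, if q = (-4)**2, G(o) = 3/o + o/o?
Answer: 64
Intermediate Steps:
G(o) = 1 + 3/o (G(o) = 3/o + 1 = 1 + 3/o)
N(R) = R*(1 + R) (N(R) = (1 + R)*R = R*(1 + R))
q = 16
(G(4 - 1*1)*N(1))*q = (((3 + (4 - 1*1))/(4 - 1*1))*(1*(1 + 1)))*16 = (((3 + (4 - 1))/(4 - 1))*(1*2))*16 = (((3 + 3)/3)*2)*16 = (((1/3)*6)*2)*16 = (2*2)*16 = 4*16 = 64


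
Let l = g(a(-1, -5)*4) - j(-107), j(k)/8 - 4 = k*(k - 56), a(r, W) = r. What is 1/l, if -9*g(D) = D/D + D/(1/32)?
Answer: -9/1255913 ≈ -7.1661e-6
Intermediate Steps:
g(D) = -1/9 - 32*D/9 (g(D) = -(D/D + D/(1/32))/9 = -(1 + D/(1/32))/9 = -(1 + D*32)/9 = -(1 + 32*D)/9 = -1/9 - 32*D/9)
j(k) = 32 + 8*k*(-56 + k) (j(k) = 32 + 8*(k*(k - 56)) = 32 + 8*(k*(-56 + k)) = 32 + 8*k*(-56 + k))
l = -1255913/9 (l = (-1/9 - (-32)*4/9) - (32 - 448*(-107) + 8*(-107)**2) = (-1/9 - 32/9*(-4)) - (32 + 47936 + 8*11449) = (-1/9 + 128/9) - (32 + 47936 + 91592) = 127/9 - 1*139560 = 127/9 - 139560 = -1255913/9 ≈ -1.3955e+5)
1/l = 1/(-1255913/9) = -9/1255913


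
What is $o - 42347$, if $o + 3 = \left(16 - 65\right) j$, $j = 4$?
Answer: $-42546$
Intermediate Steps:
$o = -199$ ($o = -3 + \left(16 - 65\right) 4 = -3 - 196 = -199$)
$o - 42347 = -199 - 42347 = -42546$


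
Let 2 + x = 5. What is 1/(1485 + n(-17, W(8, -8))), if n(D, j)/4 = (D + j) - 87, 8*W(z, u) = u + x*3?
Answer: 2/2139 ≈ 0.00093502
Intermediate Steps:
x = 3 (x = -2 + 5 = 3)
W(z, u) = 9/8 + u/8 (W(z, u) = (u + 3*3)/8 = (u + 9)/8 = (9 + u)/8 = 9/8 + u/8)
n(D, j) = -348 + 4*D + 4*j (n(D, j) = 4*((D + j) - 87) = 4*(-87 + D + j) = -348 + 4*D + 4*j)
1/(1485 + n(-17, W(8, -8))) = 1/(1485 + (-348 + 4*(-17) + 4*(9/8 + (⅛)*(-8)))) = 1/(1485 + (-348 - 68 + 4*(9/8 - 1))) = 1/(1485 + (-348 - 68 + 4*(⅛))) = 1/(1485 + (-348 - 68 + ½)) = 1/(1485 - 831/2) = 1/(2139/2) = 2/2139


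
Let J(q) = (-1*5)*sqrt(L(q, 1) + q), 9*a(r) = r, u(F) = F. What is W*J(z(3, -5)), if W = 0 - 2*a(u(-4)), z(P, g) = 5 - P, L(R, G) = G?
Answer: -40*sqrt(3)/9 ≈ -7.6980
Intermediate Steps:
a(r) = r/9
W = 8/9 (W = 0 - 2*(-4)/9 = 0 - 2*(-4/9) = 0 + 8/9 = 8/9 ≈ 0.88889)
J(q) = -5*sqrt(1 + q) (J(q) = (-1*5)*sqrt(1 + q) = -5*sqrt(1 + q))
W*J(z(3, -5)) = 8*(-5*sqrt(1 + (5 - 1*3)))/9 = 8*(-5*sqrt(1 + (5 - 3)))/9 = 8*(-5*sqrt(1 + 2))/9 = 8*(-5*sqrt(3))/9 = -40*sqrt(3)/9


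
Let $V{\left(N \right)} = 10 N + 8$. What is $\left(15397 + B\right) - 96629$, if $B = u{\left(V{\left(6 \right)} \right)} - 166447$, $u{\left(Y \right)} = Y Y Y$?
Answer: $66753$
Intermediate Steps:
$V{\left(N \right)} = 8 + 10 N$
$u{\left(Y \right)} = Y^{3}$ ($u{\left(Y \right)} = Y^{2} Y = Y^{3}$)
$B = 147985$ ($B = \left(8 + 10 \cdot 6\right)^{3} - 166447 = \left(8 + 60\right)^{3} - 166447 = 68^{3} - 166447 = 314432 - 166447 = 147985$)
$\left(15397 + B\right) - 96629 = \left(15397 + 147985\right) - 96629 = 163382 - 96629 = 66753$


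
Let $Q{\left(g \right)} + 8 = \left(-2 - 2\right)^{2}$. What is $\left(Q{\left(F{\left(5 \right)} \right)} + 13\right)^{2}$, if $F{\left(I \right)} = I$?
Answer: $441$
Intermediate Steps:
$Q{\left(g \right)} = 8$ ($Q{\left(g \right)} = -8 + \left(-2 - 2\right)^{2} = -8 + \left(-4\right)^{2} = -8 + 16 = 8$)
$\left(Q{\left(F{\left(5 \right)} \right)} + 13\right)^{2} = \left(8 + 13\right)^{2} = 21^{2} = 441$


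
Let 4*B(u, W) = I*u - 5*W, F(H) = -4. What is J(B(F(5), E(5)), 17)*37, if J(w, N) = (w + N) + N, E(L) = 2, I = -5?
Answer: 2701/2 ≈ 1350.5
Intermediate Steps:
B(u, W) = -5*W/4 - 5*u/4 (B(u, W) = (-5*u - 5*W)/4 = (-5*W - 5*u)/4 = -5*W/4 - 5*u/4)
J(w, N) = w + 2*N (J(w, N) = (N + w) + N = w + 2*N)
J(B(F(5), E(5)), 17)*37 = ((-5/4*2 - 5/4*(-4)) + 2*17)*37 = ((-5/2 + 5) + 34)*37 = (5/2 + 34)*37 = (73/2)*37 = 2701/2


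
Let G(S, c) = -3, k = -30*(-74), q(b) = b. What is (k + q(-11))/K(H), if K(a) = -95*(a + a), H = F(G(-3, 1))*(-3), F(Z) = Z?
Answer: -2209/1710 ≈ -1.2918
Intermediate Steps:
k = 2220
H = 9 (H = -3*(-3) = 9)
K(a) = -190*a
(k + q(-11))/K(H) = (2220 - 11)/((-190*9)) = 2209/(-1710) = 2209*(-1/1710) = -2209/1710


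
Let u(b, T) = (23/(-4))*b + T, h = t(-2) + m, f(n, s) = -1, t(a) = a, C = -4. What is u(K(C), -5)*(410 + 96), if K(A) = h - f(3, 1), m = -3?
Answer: 9108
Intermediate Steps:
h = -5 (h = -2 - 3 = -5)
K(A) = -4 (K(A) = -5 - 1*(-1) = -5 + 1 = -4)
u(b, T) = T - 23*b/4 (u(b, T) = (23*(-¼))*b + T = -23*b/4 + T = T - 23*b/4)
u(K(C), -5)*(410 + 96) = (-5 - 23/4*(-4))*(410 + 96) = (-5 + 23)*506 = 18*506 = 9108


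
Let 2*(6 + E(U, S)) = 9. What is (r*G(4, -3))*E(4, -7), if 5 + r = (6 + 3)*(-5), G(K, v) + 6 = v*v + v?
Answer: 0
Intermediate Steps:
E(U, S) = -3/2 (E(U, S) = -6 + (1/2)*9 = -6 + 9/2 = -3/2)
G(K, v) = -6 + v + v**2 (G(K, v) = -6 + (v*v + v) = -6 + (v**2 + v) = -6 + (v + v**2) = -6 + v + v**2)
r = -50 (r = -5 + (6 + 3)*(-5) = -5 + 9*(-5) = -5 - 45 = -50)
(r*G(4, -3))*E(4, -7) = -50*(-6 - 3 + (-3)**2)*(-3/2) = -50*(-6 - 3 + 9)*(-3/2) = -50*0*(-3/2) = 0*(-3/2) = 0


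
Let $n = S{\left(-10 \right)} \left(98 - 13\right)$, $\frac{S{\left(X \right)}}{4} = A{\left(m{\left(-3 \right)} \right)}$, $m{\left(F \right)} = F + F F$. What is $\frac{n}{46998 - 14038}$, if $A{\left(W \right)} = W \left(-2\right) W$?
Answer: $- \frac{153}{206} \approx -0.74272$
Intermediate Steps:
$m{\left(F \right)} = F + F^{2}$
$A{\left(W \right)} = - 2 W^{2}$ ($A{\left(W \right)} = - 2 W W = - 2 W^{2}$)
$S{\left(X \right)} = -288$ ($S{\left(X \right)} = 4 \left(- 2 \left(- 3 \left(1 - 3\right)\right)^{2}\right) = 4 \left(- 2 \left(\left(-3\right) \left(-2\right)\right)^{2}\right) = 4 \left(- 2 \cdot 6^{2}\right) = 4 \left(\left(-2\right) 36\right) = 4 \left(-72\right) = -288$)
$n = -24480$ ($n = - 288 \left(98 - 13\right) = \left(-288\right) 85 = -24480$)
$\frac{n}{46998 - 14038} = - \frac{24480}{46998 - 14038} = - \frac{24480}{32960} = \left(-24480\right) \frac{1}{32960} = - \frac{153}{206}$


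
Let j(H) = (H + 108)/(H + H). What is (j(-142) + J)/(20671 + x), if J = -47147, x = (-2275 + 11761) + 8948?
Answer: -743873/616990 ≈ -1.2056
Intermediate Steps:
j(H) = (108 + H)/(2*H) (j(H) = (108 + H)/((2*H)) = (108 + H)*(1/(2*H)) = (108 + H)/(2*H))
x = 18434 (x = 9486 + 8948 = 18434)
(j(-142) + J)/(20671 + x) = ((1/2)*(108 - 142)/(-142) - 47147)/(20671 + 18434) = ((1/2)*(-1/142)*(-34) - 47147)/39105 = (17/142 - 47147)*(1/39105) = -6694857/142*1/39105 = -743873/616990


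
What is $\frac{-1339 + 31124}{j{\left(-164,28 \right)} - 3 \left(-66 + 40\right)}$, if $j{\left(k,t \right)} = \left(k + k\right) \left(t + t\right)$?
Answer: $- \frac{5957}{3658} \approx -1.6285$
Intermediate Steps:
$j{\left(k,t \right)} = 4 k t$ ($j{\left(k,t \right)} = 2 k 2 t = 4 k t$)
$\frac{-1339 + 31124}{j{\left(-164,28 \right)} - 3 \left(-66 + 40\right)} = \frac{-1339 + 31124}{4 \left(-164\right) 28 - 3 \left(-66 + 40\right)} = \frac{29785}{-18368 - -78} = \frac{29785}{-18368 + 78} = \frac{29785}{-18290} = 29785 \left(- \frac{1}{18290}\right) = - \frac{5957}{3658}$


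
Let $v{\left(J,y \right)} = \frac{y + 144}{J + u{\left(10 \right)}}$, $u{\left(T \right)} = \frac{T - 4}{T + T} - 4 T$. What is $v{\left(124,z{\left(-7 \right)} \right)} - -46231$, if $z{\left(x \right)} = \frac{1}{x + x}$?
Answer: $\frac{272819206}{5901} \approx 46233.0$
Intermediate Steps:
$u{\left(T \right)} = - 4 T + \frac{-4 + T}{2 T}$ ($u{\left(T \right)} = \frac{-4 + T}{2 T} - 4 T = - 4 T + \frac{-4 + T}{2 T}$)
$z{\left(x \right)} = \frac{1}{2 x}$
$v{\left(J,y \right)} = \frac{144 + y}{- \frac{397}{10} + J}$ ($v{\left(J,y \right)} = \frac{y + 144}{J - \left(\frac{79}{2} + \frac{1}{5}\right)} = \frac{144 + y}{J - \frac{397}{10}} = \frac{144 + y}{- \frac{397}{10} + J}$)
$v{\left(124,z{\left(-7 \right)} \right)} - -46231 = \frac{10 \left(144 + \frac{1}{2 \left(-7\right)}\right)}{-397 + 10 \cdot 124} - -46231 = \frac{10 \left(144 + \frac{1}{2} \left(- \frac{1}{7}\right)\right)}{-397 + 1240} + 46231 = \frac{10 \left(144 - \frac{1}{14}\right)}{843} + 46231 = 10 \cdot \frac{1}{843} \cdot \frac{2015}{14} + 46231 = \frac{10075}{5901} + 46231 = \frac{272819206}{5901}$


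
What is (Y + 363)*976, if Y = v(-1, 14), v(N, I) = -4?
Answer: 350384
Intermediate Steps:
Y = -4
(Y + 363)*976 = (-4 + 363)*976 = 359*976 = 350384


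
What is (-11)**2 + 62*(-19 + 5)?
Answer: -747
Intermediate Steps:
(-11)**2 + 62*(-19 + 5) = 121 + 62*(-14) = 121 - 868 = -747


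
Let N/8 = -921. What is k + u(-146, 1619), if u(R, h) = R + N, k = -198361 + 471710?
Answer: 265835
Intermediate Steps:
N = -7368 (N = 8*(-921) = -7368)
k = 273349
u(R, h) = -7368 + R (u(R, h) = R - 7368 = -7368 + R)
k + u(-146, 1619) = 273349 + (-7368 - 146) = 273349 - 7514 = 265835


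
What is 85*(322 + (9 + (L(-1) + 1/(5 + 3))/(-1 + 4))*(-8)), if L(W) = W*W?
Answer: 20995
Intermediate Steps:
L(W) = W²
85*(322 + (9 + (L(-1) + 1/(5 + 3))/(-1 + 4))*(-8)) = 85*(322 + (9 + ((-1)² + 1/(5 + 3))/(-1 + 4))*(-8)) = 85*(322 + (9 + (1 + 1/8)/3)*(-8)) = 85*(322 + (9 + (1 + ⅛)*(⅓))*(-8)) = 85*(322 + (9 + (9/8)*(⅓))*(-8)) = 85*(322 + (9 + 3/8)*(-8)) = 85*(322 + (75/8)*(-8)) = 85*(322 - 75) = 85*247 = 20995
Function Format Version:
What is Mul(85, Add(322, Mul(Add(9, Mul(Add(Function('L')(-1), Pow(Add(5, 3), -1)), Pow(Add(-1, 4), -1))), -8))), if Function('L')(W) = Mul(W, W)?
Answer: 20995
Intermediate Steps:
Function('L')(W) = Pow(W, 2)
Mul(85, Add(322, Mul(Add(9, Mul(Add(Function('L')(-1), Pow(Add(5, 3), -1)), Pow(Add(-1, 4), -1))), -8))) = Mul(85, Add(322, Mul(Add(9, Mul(Add(Pow(-1, 2), Pow(Add(5, 3), -1)), Pow(Add(-1, 4), -1))), -8))) = Mul(85, Add(322, Mul(Add(9, Mul(Add(1, Pow(8, -1)), Pow(3, -1))), -8))) = Mul(85, Add(322, Mul(Add(9, Mul(Add(1, Rational(1, 8)), Rational(1, 3))), -8))) = Mul(85, Add(322, Mul(Add(9, Mul(Rational(9, 8), Rational(1, 3))), -8))) = Mul(85, Add(322, Mul(Add(9, Rational(3, 8)), -8))) = Mul(85, Add(322, Mul(Rational(75, 8), -8))) = Mul(85, Add(322, -75)) = Mul(85, 247) = 20995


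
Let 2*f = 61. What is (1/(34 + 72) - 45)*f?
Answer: -290909/212 ≈ -1372.2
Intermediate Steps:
f = 61/2 (f = (½)*61 = 61/2 ≈ 30.500)
(1/(34 + 72) - 45)*f = (1/(34 + 72) - 45)*(61/2) = (1/106 - 45)*(61/2) = -4769/106*61/2 = -290909/212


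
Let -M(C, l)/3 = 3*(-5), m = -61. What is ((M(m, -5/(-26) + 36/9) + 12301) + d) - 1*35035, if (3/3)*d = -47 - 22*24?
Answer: -23264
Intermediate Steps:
M(C, l) = 45 (M(C, l) = -9*(-5) = -3*(-15) = 45)
d = -575 (d = -47 - 22*24 = -47 - 528 = -575)
((M(m, -5/(-26) + 36/9) + 12301) + d) - 1*35035 = ((45 + 12301) - 575) - 1*35035 = (12346 - 575) - 35035 = 11771 - 35035 = -23264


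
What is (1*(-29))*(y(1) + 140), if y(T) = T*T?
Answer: -4089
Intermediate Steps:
y(T) = T²
(1*(-29))*(y(1) + 140) = (1*(-29))*(1² + 140) = -29*(1 + 140) = -29*141 = -4089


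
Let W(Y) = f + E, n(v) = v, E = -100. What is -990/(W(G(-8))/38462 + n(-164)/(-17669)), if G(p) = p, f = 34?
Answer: -336394613610/2570807 ≈ -1.3085e+5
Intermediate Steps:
W(Y) = -66 (W(Y) = 34 - 100 = -66)
-990/(W(G(-8))/38462 + n(-164)/(-17669)) = -990/(-66/38462 - 164/(-17669)) = -990/(-66*1/38462 - 164*(-1/17669)) = -990/(-33/19231 + 164/17669) = -990/2570807/339792539 = -990*339792539/2570807 = -336394613610/2570807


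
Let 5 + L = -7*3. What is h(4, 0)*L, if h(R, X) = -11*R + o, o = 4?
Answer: 1040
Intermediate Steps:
h(R, X) = 4 - 11*R (h(R, X) = -11*R + 4 = 4 - 11*R)
L = -26 (L = -5 - 7*3 = -5 - 21 = -26)
h(4, 0)*L = (4 - 11*4)*(-26) = (4 - 44)*(-26) = -40*(-26) = 1040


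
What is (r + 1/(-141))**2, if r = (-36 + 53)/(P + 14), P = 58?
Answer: 600625/11451456 ≈ 0.052450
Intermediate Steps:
r = 17/72 (r = (-36 + 53)/(58 + 14) = 17/72 ≈ 0.23611)
(r + 1/(-141))**2 = (17/72 + 1/(-141))**2 = (17/72 - 1/141)**2 = (775/3384)**2 = 600625/11451456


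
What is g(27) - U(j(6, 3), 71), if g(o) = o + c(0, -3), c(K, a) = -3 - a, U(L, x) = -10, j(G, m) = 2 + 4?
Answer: 37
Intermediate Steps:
j(G, m) = 6
g(o) = o (g(o) = o + (-3 - 1*(-3)) = o + (-3 + 3) = o + 0 = o)
g(27) - U(j(6, 3), 71) = 27 - 1*(-10) = 27 + 10 = 37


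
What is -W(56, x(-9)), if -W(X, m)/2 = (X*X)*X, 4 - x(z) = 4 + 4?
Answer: 351232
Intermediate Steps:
x(z) = -4 (x(z) = 4 - (4 + 4) = 4 - 1*8 = 4 - 8 = -4)
W(X, m) = -2*X**3 (W(X, m) = -2*X*X*X = -2*X**2*X = -2*X**3)
-W(56, x(-9)) = -(-2)*56**3 = -(-2)*175616 = -1*(-351232) = 351232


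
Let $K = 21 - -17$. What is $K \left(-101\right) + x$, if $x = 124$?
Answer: $-3714$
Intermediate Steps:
$K = 38$ ($K = 21 + 17 = 38$)
$K \left(-101\right) + x = 38 \left(-101\right) + 124 = -3838 + 124 = -3714$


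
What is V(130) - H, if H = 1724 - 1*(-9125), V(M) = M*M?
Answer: 6051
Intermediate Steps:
V(M) = M²
H = 10849 (H = 1724 + 9125 = 10849)
V(130) - H = 130² - 1*10849 = 16900 - 10849 = 6051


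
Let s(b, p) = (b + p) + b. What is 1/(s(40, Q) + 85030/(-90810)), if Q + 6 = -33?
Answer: 9081/363818 ≈ 0.024960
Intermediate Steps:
Q = -39 (Q = -6 - 33 = -39)
s(b, p) = p + 2*b
1/(s(40, Q) + 85030/(-90810)) = 1/((-39 + 2*40) + 85030/(-90810)) = 1/((-39 + 80) + 85030*(-1/90810)) = 1/(41 - 8503/9081) = 1/(363818/9081) = 9081/363818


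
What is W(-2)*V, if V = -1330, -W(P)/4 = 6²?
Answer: 191520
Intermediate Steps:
W(P) = -144 (W(P) = -4*6² = -4*36 = -144)
W(-2)*V = -144*(-1330) = 191520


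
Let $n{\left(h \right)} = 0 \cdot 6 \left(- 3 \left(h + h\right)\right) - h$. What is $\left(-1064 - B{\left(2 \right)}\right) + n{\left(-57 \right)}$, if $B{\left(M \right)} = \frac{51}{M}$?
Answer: $- \frac{2065}{2} \approx -1032.5$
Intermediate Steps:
$n{\left(h \right)} = - h$ ($n{\left(h \right)} = 0 \left(- 3 \cdot 2 h\right) - h = 0 \left(- 6 h\right) - h = 0 - h = - h$)
$\left(-1064 - B{\left(2 \right)}\right) + n{\left(-57 \right)} = \left(-1064 - \frac{51}{2}\right) - -57 = \left(-1064 - 51 \cdot \frac{1}{2}\right) + 57 = \left(-1064 - \frac{51}{2}\right) + 57 = - \frac{2179}{2} + 57 = - \frac{2065}{2}$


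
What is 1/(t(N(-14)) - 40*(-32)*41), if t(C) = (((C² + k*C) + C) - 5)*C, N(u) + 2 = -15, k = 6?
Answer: 1/49675 ≈ 2.0131e-5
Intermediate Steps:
N(u) = -17 (N(u) = -2 - 15 = -17)
t(C) = C*(-5 + C² + 7*C) (t(C) = (((C² + 6*C) + C) - 5)*C = ((C² + 7*C) - 5)*C = (-5 + C² + 7*C)*C = C*(-5 + C² + 7*C))
1/(t(N(-14)) - 40*(-32)*41) = 1/(-17*(-5 + (-17)² + 7*(-17)) - 40*(-32)*41) = 1/(-17*(-5 + 289 - 119) + 1280*41) = 1/(-17*165 + 52480) = 1/(-2805 + 52480) = 1/49675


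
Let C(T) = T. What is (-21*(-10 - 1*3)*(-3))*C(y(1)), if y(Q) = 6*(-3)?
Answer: 14742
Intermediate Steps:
y(Q) = -18
(-21*(-10 - 1*3)*(-3))*C(y(1)) = (-21*(-10 - 1*3)*(-3))*(-18) = (-21*(-10 - 3)*(-3))*(-18) = (-21*(-13)*(-3))*(-18) = (273*(-3))*(-18) = -819*(-18) = 14742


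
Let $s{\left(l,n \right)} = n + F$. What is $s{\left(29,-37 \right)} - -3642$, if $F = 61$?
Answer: $3666$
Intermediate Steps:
$s{\left(l,n \right)} = 61 + n$ ($s{\left(l,n \right)} = n + 61 = 61 + n$)
$s{\left(29,-37 \right)} - -3642 = \left(61 - 37\right) - -3642 = 24 + 3642 = 3666$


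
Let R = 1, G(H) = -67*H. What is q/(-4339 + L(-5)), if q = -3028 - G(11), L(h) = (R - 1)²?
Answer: 2291/4339 ≈ 0.52800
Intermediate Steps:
L(h) = 0 (L(h) = (1 - 1)² = 0² = 0)
q = -2291 (q = -3028 - (-67)*11 = -3028 - 1*(-737) = -3028 + 737 = -2291)
q/(-4339 + L(-5)) = -2291/(-4339 + 0) = -2291/(-4339) = -2291*(-1/4339) = 2291/4339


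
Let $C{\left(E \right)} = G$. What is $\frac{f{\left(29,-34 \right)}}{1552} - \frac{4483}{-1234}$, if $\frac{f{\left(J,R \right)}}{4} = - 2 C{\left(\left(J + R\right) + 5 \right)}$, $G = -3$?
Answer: $\frac{218351}{59849} \approx 3.6484$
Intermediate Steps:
$C{\left(E \right)} = -3$
$f{\left(J,R \right)} = 24$ ($f{\left(J,R \right)} = 4 \left(\left(-2\right) \left(-3\right)\right) = 4 \cdot 6 = 24$)
$\frac{f{\left(29,-34 \right)}}{1552} - \frac{4483}{-1234} = \frac{24}{1552} - \frac{4483}{-1234} = 24 \cdot \frac{1}{1552} - - \frac{4483}{1234} = \frac{3}{194} + \frac{4483}{1234} = \frac{218351}{59849}$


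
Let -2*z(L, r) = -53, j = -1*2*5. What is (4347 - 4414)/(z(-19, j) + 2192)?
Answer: -134/4437 ≈ -0.030201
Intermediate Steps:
j = -10 (j = -2*5 = -10)
z(L, r) = 53/2 (z(L, r) = -½*(-53) = 53/2)
(4347 - 4414)/(z(-19, j) + 2192) = (4347 - 4414)/(53/2 + 2192) = -67/4437/2 = -67*2/4437 = -134/4437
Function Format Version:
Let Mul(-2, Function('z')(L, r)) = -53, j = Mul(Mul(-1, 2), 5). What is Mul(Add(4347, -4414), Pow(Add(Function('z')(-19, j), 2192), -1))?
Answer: Rational(-134, 4437) ≈ -0.030201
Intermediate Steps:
j = -10 (j = Mul(-2, 5) = -10)
Function('z')(L, r) = Rational(53, 2) (Function('z')(L, r) = Mul(Rational(-1, 2), -53) = Rational(53, 2))
Mul(Add(4347, -4414), Pow(Add(Function('z')(-19, j), 2192), -1)) = Mul(Add(4347, -4414), Pow(Add(Rational(53, 2), 2192), -1)) = Mul(-67, Pow(Rational(4437, 2), -1)) = Mul(-67, Rational(2, 4437)) = Rational(-134, 4437)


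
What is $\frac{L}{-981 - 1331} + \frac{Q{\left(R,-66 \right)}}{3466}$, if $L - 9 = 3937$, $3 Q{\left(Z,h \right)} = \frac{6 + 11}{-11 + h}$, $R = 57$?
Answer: $- \frac{789847105}{462773388} \approx -1.7068$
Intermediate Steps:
$Q{\left(Z,h \right)} = \frac{17}{3 \left(-11 + h\right)}$ ($Q{\left(Z,h \right)} = \frac{\left(6 + 11\right) \frac{1}{-11 + h}}{3} = \frac{17 \frac{1}{-11 + h}}{3} = \frac{17}{3 \left(-11 + h\right)}$)
$L = 3946$ ($L = 9 + 3937 = 3946$)
$\frac{L}{-981 - 1331} + \frac{Q{\left(R,-66 \right)}}{3466} = \frac{3946}{-981 - 1331} + \frac{\frac{17}{3} \frac{1}{-11 - 66}}{3466} = \frac{3946}{-981 - 1331} + \frac{17}{3 \left(-77\right)} \frac{1}{3466} = \frac{3946}{-2312} + \frac{17}{3} \left(- \frac{1}{77}\right) \frac{1}{3466} = 3946 \left(- \frac{1}{2312}\right) - \frac{17}{800646} = - \frac{1973}{1156} - \frac{17}{800646} = - \frac{789847105}{462773388}$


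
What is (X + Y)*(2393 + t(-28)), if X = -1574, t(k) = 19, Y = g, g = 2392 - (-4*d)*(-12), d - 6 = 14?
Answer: -342504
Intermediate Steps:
d = 20 (d = 6 + 14 = 20)
g = 1432 (g = 2392 - (-4*20)*(-12) = 2392 - (-80)*(-12) = 2392 - 1*960 = 2392 - 960 = 1432)
Y = 1432
(X + Y)*(2393 + t(-28)) = (-1574 + 1432)*(2393 + 19) = -142*2412 = -342504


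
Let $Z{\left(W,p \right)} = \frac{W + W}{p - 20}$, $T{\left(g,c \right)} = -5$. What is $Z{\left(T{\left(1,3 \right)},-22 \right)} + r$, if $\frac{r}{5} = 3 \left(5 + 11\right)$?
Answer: $\frac{5045}{21} \approx 240.24$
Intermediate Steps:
$Z{\left(W,p \right)} = \frac{2 W}{-20 + p}$
$r = 240$ ($r = 5 \cdot 3 \left(5 + 11\right) = 5 \cdot 3 \cdot 16 = 5 \cdot 48 = 240$)
$Z{\left(T{\left(1,3 \right)},-22 \right)} + r = 2 \left(-5\right) \frac{1}{-20 - 22} + 240 = 2 \left(-5\right) \frac{1}{-42} + 240 = 2 \left(-5\right) \left(- \frac{1}{42}\right) + 240 = \frac{5}{21} + 240 = \frac{5045}{21}$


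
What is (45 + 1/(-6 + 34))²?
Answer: 1590121/784 ≈ 2028.2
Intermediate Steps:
(45 + 1/(-6 + 34))² = (45 + 1/28)² = (1261/28)² = 1590121/784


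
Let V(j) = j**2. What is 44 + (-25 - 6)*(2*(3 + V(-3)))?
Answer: -700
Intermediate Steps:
44 + (-25 - 6)*(2*(3 + V(-3))) = 44 + (-25 - 6)*(2*(3 + (-3)**2)) = 44 - 62*(3 + 9) = 44 - 62*12 = 44 - 31*24 = 44 - 744 = -700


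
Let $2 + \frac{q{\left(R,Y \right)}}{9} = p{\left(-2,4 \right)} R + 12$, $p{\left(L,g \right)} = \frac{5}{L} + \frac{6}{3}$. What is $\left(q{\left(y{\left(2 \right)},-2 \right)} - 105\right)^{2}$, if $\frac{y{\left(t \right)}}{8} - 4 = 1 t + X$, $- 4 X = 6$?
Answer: $31329$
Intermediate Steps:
$X = - \frac{3}{2}$ ($X = \left(- \frac{1}{4}\right) 6 = - \frac{3}{2} \approx -1.5$)
$y{\left(t \right)} = 20 + 8 t$ ($y{\left(t \right)} = 32 + 8 \left(1 t - \frac{3}{2}\right) = 32 + 8 \left(t - \frac{3}{2}\right) = 32 + 8 \left(- \frac{3}{2} + t\right) = 32 + \left(-12 + 8 t\right) = 20 + 8 t$)
$p{\left(L,g \right)} = 2 + \frac{5}{L}$ ($p{\left(L,g \right)} = \frac{5}{L} + 6 \cdot \frac{1}{3} = \frac{5}{L} + 2 = 2 + \frac{5}{L}$)
$q{\left(R,Y \right)} = 90 - \frac{9 R}{2}$ ($q{\left(R,Y \right)} = -18 + 9 \left(\left(2 + \frac{5}{-2}\right) R + 12\right) = -18 + 9 \left(\left(2 + 5 \left(- \frac{1}{2}\right)\right) R + 12\right) = -18 + 9 \left(\left(2 - \frac{5}{2}\right) R + 12\right) = -18 + 9 \left(- \frac{R}{2} + 12\right) = -18 + 9 \left(12 - \frac{R}{2}\right) = -18 - \left(-108 + \frac{9 R}{2}\right) = 90 - \frac{9 R}{2}$)
$\left(q{\left(y{\left(2 \right)},-2 \right)} - 105\right)^{2} = \left(\left(90 - \frac{9 \left(20 + 8 \cdot 2\right)}{2}\right) - 105\right)^{2} = \left(\left(90 - \frac{9 \left(20 + 16\right)}{2}\right) - 105\right)^{2} = \left(\left(90 - 162\right) - 105\right)^{2} = \left(-72 - 105\right)^{2} = \left(-177\right)^{2} = 31329$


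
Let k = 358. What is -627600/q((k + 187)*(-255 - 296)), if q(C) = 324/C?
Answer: 15705428500/27 ≈ 5.8168e+8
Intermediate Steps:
-627600/q((k + 187)*(-255 - 296)) = -627600*(-255 - 296)*(358 + 187)/324 = -627600/(324/((545*(-551)))) = -627600/(324/(-300295)) = -627600/(324*(-1/300295)) = -627600/(-324/300295) = -627600*(-300295/324) = 15705428500/27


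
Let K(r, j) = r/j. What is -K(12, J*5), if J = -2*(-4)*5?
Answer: -3/50 ≈ -0.060000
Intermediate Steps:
J = 40 (J = 8*5 = 40)
-K(12, J*5) = -12/(40*5) = -12/200 = -1*3/50 = -3/50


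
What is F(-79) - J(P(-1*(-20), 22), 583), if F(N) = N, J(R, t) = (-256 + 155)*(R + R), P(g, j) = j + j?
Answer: 8809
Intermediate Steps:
P(g, j) = 2*j
J(R, t) = -202*R
F(-79) - J(P(-1*(-20), 22), 583) = -79 - (-202)*2*22 = -79 - (-202)*44 = -79 - 1*(-8888) = -79 + 8888 = 8809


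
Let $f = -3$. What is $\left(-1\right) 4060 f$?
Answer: $12180$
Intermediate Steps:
$\left(-1\right) 4060 f = \left(-1\right) 4060 \left(-3\right) = \left(-4060\right) \left(-3\right) = 12180$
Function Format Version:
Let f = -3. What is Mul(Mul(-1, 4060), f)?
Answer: 12180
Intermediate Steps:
Mul(Mul(-1, 4060), f) = Mul(Mul(-1, 4060), -3) = Mul(-4060, -3) = 12180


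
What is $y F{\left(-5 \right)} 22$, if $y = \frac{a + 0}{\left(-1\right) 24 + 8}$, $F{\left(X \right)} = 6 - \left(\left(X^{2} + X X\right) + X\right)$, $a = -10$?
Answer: $- \frac{2145}{4} \approx -536.25$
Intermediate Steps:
$F{\left(X \right)} = 6 - X - 2 X^{2}$ ($F{\left(X \right)} = 6 - \left(\left(X^{2} + X^{2}\right) + X\right) = 6 - \left(2 X^{2} + X\right) = 6 - \left(X + 2 X^{2}\right) = 6 - X - 2 X^{2}$)
$y = \frac{5}{8}$ ($y = \frac{-10 + 0}{\left(-1\right) 24 + 8} = - \frac{10}{-24 + 8} = - \frac{10}{-16} = \left(-10\right) \left(- \frac{1}{16}\right) = \frac{5}{8} \approx 0.625$)
$y F{\left(-5 \right)} 22 = \frac{5 \left(6 - -5 - 2 \left(-5\right)^{2}\right)}{8} \cdot 22 = \frac{5 \left(6 + 5 - 50\right)}{8} \cdot 22 = \frac{5}{8} \left(-39\right) 22 = \left(- \frac{195}{8}\right) 22 = - \frac{2145}{4}$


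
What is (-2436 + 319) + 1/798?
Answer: -1689365/798 ≈ -2117.0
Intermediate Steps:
(-2436 + 319) + 1/798 = -2117 + 1/798 = -1689365/798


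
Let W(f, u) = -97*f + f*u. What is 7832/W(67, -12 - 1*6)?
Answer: -7832/7705 ≈ -1.0165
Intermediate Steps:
7832/W(67, -12 - 1*6) = 7832/((67*(-97 + (-12 - 1*6)))) = 7832/((67*(-97 + (-12 - 6)))) = 7832/((67*(-97 - 18))) = 7832/((67*(-115))) = 7832/(-7705) = 7832*(-1/7705) = -7832/7705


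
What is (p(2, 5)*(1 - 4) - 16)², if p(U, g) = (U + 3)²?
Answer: 8281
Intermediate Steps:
p(U, g) = (3 + U)²
(p(2, 5)*(1 - 4) - 16)² = ((3 + 2)²*(1 - 4) - 16)² = (5²*(-3) - 16)² = (25*(-3) - 16)² = (-75 - 16)² = (-91)² = 8281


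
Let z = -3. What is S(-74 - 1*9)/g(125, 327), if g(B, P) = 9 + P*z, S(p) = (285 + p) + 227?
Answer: -143/324 ≈ -0.44136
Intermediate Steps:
S(p) = 512 + p
g(B, P) = 9 - 3*P (g(B, P) = 9 + P*(-3) = 9 - 3*P)
S(-74 - 1*9)/g(125, 327) = (512 + (-74 - 1*9))/(9 - 3*327) = (512 + (-74 - 9))/(9 - 981) = (512 - 83)/(-972) = 429*(-1/972) = -143/324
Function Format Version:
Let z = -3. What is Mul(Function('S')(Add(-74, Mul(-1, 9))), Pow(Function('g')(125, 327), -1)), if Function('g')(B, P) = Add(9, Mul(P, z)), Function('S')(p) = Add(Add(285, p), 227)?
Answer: Rational(-143, 324) ≈ -0.44136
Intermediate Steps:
Function('S')(p) = Add(512, p)
Function('g')(B, P) = Add(9, Mul(-3, P)) (Function('g')(B, P) = Add(9, Mul(P, -3)) = Add(9, Mul(-3, P)))
Mul(Function('S')(Add(-74, Mul(-1, 9))), Pow(Function('g')(125, 327), -1)) = Mul(Add(512, Add(-74, Mul(-1, 9))), Pow(Add(9, Mul(-3, 327)), -1)) = Mul(Add(512, Add(-74, -9)), Pow(Add(9, -981), -1)) = Mul(Add(512, -83), Pow(-972, -1)) = Mul(429, Rational(-1, 972)) = Rational(-143, 324)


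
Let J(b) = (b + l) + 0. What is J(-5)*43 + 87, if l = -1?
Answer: -171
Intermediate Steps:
J(b) = -1 + b (J(b) = (b - 1) + 0 = (-1 + b) + 0 = -1 + b)
J(-5)*43 + 87 = (-1 - 5)*43 + 87 = -6*43 + 87 = -258 + 87 = -171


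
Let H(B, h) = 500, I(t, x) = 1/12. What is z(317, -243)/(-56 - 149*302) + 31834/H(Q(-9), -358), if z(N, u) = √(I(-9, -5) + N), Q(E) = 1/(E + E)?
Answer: 15917/250 - √11415/270324 ≈ 63.668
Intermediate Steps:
I(t, x) = 1/12
Q(E) = 1/(2*E)
z(N, u) = √(1/12 + N)
z(317, -243)/(-56 - 149*302) + 31834/H(Q(-9), -358) = (√(3 + 36*317)/6)/(-56 - 149*302) + 31834/500 = (√(3 + 11412)/6)/(-56 - 44998) + 31834*(1/500) = (√11415/6)/(-45054) + 15917/250 = (√11415/6)*(-1/45054) + 15917/250 = -√11415/270324 + 15917/250 = 15917/250 - √11415/270324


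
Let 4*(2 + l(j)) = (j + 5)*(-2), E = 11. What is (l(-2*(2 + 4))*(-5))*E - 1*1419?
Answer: -3003/2 ≈ -1501.5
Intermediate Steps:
l(j) = -9/2 - j/2 (l(j) = -2 + ((j + 5)*(-2))/4 = -2 + ((5 + j)*(-2))/4 = -2 + (-10 - 2*j)/4 = -2 + (-5/2 - j/2) = -9/2 - j/2)
(l(-2*(2 + 4))*(-5))*E - 1*1419 = ((-9/2 - (-1)*(2 + 4))*(-5))*11 - 1*1419 = ((-9/2 - (-1)*6)*(-5))*11 - 1419 = ((-9/2 - 1/2*(-12))*(-5))*11 - 1419 = ((-9/2 + 6)*(-5))*11 - 1419 = ((3/2)*(-5))*11 - 1419 = -15/2*11 - 1419 = -165/2 - 1419 = -3003/2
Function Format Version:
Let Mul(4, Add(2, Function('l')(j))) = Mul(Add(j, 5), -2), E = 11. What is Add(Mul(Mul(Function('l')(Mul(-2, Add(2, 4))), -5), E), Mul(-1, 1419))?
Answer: Rational(-3003, 2) ≈ -1501.5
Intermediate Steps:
Function('l')(j) = Add(Rational(-9, 2), Mul(Rational(-1, 2), j)) (Function('l')(j) = Add(-2, Mul(Rational(1, 4), Mul(Add(j, 5), -2))) = Add(-2, Mul(Rational(1, 4), Mul(Add(5, j), -2))) = Add(-2, Mul(Rational(1, 4), Add(-10, Mul(-2, j)))) = Add(-2, Add(Rational(-5, 2), Mul(Rational(-1, 2), j))) = Add(Rational(-9, 2), Mul(Rational(-1, 2), j)))
Add(Mul(Mul(Function('l')(Mul(-2, Add(2, 4))), -5), E), Mul(-1, 1419)) = Add(Mul(Mul(Add(Rational(-9, 2), Mul(Rational(-1, 2), Mul(-2, Add(2, 4)))), -5), 11), Mul(-1, 1419)) = Add(Mul(Mul(Add(Rational(-9, 2), Mul(Rational(-1, 2), Mul(-2, 6))), -5), 11), -1419) = Add(Mul(Mul(Add(Rational(-9, 2), Mul(Rational(-1, 2), -12)), -5), 11), -1419) = Add(Mul(Mul(Add(Rational(-9, 2), 6), -5), 11), -1419) = Add(Mul(Mul(Rational(3, 2), -5), 11), -1419) = Add(Mul(Rational(-15, 2), 11), -1419) = Add(Rational(-165, 2), -1419) = Rational(-3003, 2)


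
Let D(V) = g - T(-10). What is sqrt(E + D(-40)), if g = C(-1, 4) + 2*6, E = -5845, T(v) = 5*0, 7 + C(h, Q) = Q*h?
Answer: 2*I*sqrt(1461) ≈ 76.446*I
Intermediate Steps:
C(h, Q) = -7 + Q*h
T(v) = 0
g = 1 (g = (-7 + 4*(-1)) + 2*6 = (-7 - 4) + 12 = -11 + 12 = 1)
D(V) = 1 (D(V) = 1 - 1*0 = 1 + 0 = 1)
sqrt(E + D(-40)) = sqrt(-5845 + 1) = sqrt(-5844) = 2*I*sqrt(1461)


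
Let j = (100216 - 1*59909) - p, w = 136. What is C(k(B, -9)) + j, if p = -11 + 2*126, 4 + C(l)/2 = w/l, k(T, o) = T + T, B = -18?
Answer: 360454/9 ≈ 40050.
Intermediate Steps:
k(T, o) = 2*T
C(l) = -8 + 272/l (C(l) = -8 + 2*(136/l) = -8 + 272/l)
p = 241 (p = -11 + 252 = 241)
j = 40066 (j = (100216 - 1*59909) - 1*241 = (100216 - 59909) - 241 = 40307 - 241 = 40066)
C(k(B, -9)) + j = (-8 + 272/((2*(-18)))) + 40066 = (-8 + 272/(-36)) + 40066 = (-8 + 272*(-1/36)) + 40066 = (-8 - 68/9) + 40066 = -140/9 + 40066 = 360454/9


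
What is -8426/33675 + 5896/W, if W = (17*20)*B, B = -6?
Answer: -599269/190825 ≈ -3.1404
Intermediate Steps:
W = -2040 (W = (17*20)*(-6) = 340*(-6) = -2040)
-8426/33675 + 5896/W = -8426/33675 + 5896/(-2040) = -8426*1/33675 + 5896*(-1/2040) = -8426/33675 - 737/255 = -599269/190825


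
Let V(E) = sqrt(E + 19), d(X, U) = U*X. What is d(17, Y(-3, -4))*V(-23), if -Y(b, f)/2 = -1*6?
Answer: 408*I ≈ 408.0*I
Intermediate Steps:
Y(b, f) = 12 (Y(b, f) = -(-2)*6 = -2*(-6) = 12)
V(E) = sqrt(19 + E)
d(17, Y(-3, -4))*V(-23) = (12*17)*sqrt(19 - 23) = 204*sqrt(-4) = 204*(2*I) = 408*I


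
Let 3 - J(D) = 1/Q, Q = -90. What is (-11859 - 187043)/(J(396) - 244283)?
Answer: 17901180/21985199 ≈ 0.81424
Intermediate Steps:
J(D) = 271/90 (J(D) = 3 - 1/(-90) = 3 - 1*(-1/90) = 3 + 1/90 = 271/90)
(-11859 - 187043)/(J(396) - 244283) = (-11859 - 187043)/(271/90 - 244283) = -198902/(-21985199/90) = -198902*(-90/21985199) = 17901180/21985199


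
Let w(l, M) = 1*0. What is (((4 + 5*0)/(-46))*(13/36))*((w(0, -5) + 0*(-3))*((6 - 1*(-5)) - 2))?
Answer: 0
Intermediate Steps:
w(l, M) = 0
(((4 + 5*0)/(-46))*(13/36))*((w(0, -5) + 0*(-3))*((6 - 1*(-5)) - 2)) = (((4 + 5*0)/(-46))*(13/36))*((0 + 0*(-3))*((6 - 1*(-5)) - 2)) = (((4 + 0)*(-1/46))*(13*(1/36)))*((0 + 0)*((6 + 5) - 2)) = ((4*(-1/46))*(13/36))*(0*(11 - 2)) = (-2/23*13/36)*(0*9) = -13/414*0 = 0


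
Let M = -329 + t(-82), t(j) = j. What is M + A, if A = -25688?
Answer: -26099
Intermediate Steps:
M = -411 (M = -329 - 82 = -411)
M + A = -411 - 25688 = -26099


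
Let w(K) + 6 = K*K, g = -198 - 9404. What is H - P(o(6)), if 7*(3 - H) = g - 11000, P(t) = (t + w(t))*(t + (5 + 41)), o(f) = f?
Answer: 7519/7 ≈ 1074.1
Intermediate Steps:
g = -9602
w(K) = -6 + K**2 (w(K) = -6 + K*K = -6 + K**2)
P(t) = (46 + t)*(-6 + t + t**2) (P(t) = (t + (-6 + t**2))*(t + (5 + 41)) = (-6 + t + t**2)*(t + 46) = (-6 + t + t**2)*(46 + t) = (46 + t)*(-6 + t + t**2))
H = 20623/7 (H = 3 - (-9602 - 11000)/7 = 3 - 1/7*(-20602) = 3 + 20602/7 = 20623/7 ≈ 2946.1)
H - P(o(6)) = 20623/7 - (-276 + 6**3 + 40*6 + 47*6**2) = 20623/7 - (-276 + 216 + 240 + 47*36) = 20623/7 - (-276 + 216 + 240 + 1692) = 20623/7 - 1*1872 = 20623/7 - 1872 = 7519/7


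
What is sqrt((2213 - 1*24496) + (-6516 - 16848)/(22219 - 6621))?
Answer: I*sqrt(11201993681)/709 ≈ 149.28*I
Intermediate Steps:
sqrt((2213 - 1*24496) + (-6516 - 16848)/(22219 - 6621)) = sqrt((2213 - 24496) - 23364/15598) = sqrt(-22283 - 23364*1/15598) = sqrt(-22283 - 1062/709) = sqrt(-15799709/709) = I*sqrt(11201993681)/709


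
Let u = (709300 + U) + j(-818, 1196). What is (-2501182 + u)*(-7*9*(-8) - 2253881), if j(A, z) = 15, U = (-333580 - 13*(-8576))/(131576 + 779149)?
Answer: 3677282085795217459/910725 ≈ 4.0378e+12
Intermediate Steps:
U = -222092/910725 (U = (-333580 + 111488)/910725 = -222092*1/910725 = -222092/910725 ≈ -0.24386)
u = 645990681283/910725 (u = (709300 - 222092/910725) + 15 = 645977020408/910725 + 15 = 645990681283/910725 ≈ 7.0932e+5)
(-2501182 + u)*(-7*9*(-8) - 2253881) = (-2501182 + 645990681283/910725)*(-7*9*(-8) - 2253881) = -1631898295667*(-63*(-8) - 2253881)/910725 = -1631898295667*(504 - 2253881)/910725 = -1631898295667/910725*(-2253377) = 3677282085795217459/910725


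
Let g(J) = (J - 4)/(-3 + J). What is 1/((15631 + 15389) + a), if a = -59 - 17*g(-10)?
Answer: 13/402255 ≈ 3.2318e-5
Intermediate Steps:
g(J) = (-4 + J)/(-3 + J)
a = -1005/13 (a = -59 - 17*(-4 - 10)/(-3 - 10) = -59 - 17*(-14)/(-13) = -59 - (-17)*(-14)/13 = -59 - 17*14/13 = -59 - 238/13 = -1005/13 ≈ -77.308)
1/((15631 + 15389) + a) = 1/((15631 + 15389) - 1005/13) = 1/(31020 - 1005/13) = 1/(402255/13) = 13/402255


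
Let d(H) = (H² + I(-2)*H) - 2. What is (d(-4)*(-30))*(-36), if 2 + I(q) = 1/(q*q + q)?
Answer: 21600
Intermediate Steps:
I(q) = -2 + 1/(q + q²) (I(q) = -2 + 1/(q*q + q) = -2 + 1/(q² + q) = -2 + 1/(q + q²))
d(H) = -2 + H² - 3*H/2 (d(H) = (H² + ((1 - 2*(-2) - 2*(-2)²)/((-2)*(1 - 2)))*H) - 2 = (H² + (-½*(1 + 4 - 2*4)/(-1))*H) - 2 = (H² + (-½*(-1)*(1 + 4 - 8))*H) - 2 = (H² + (-½*(-1)*(-3))*H) - 2 = (H² - 3*H/2) - 2 = -2 + H² - 3*H/2)
(d(-4)*(-30))*(-36) = ((-2 + (-4)² - 3/2*(-4))*(-30))*(-36) = ((-2 + 16 + 6)*(-30))*(-36) = (20*(-30))*(-36) = -600*(-36) = 21600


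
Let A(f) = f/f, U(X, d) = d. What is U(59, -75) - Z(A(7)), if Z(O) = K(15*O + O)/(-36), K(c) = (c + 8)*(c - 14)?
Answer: -221/3 ≈ -73.667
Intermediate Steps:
A(f) = 1
K(c) = (-14 + c)*(8 + c) (K(c) = (8 + c)*(-14 + c) = (-14 + c)*(8 + c))
Z(O) = 28/9 - 64*O**2/9 + 8*O/3 (Z(O) = (-112 + (15*O + O)**2 - 6*(15*O + O))/(-36) = (-112 + (16*O)**2 - 96*O)*(-1/36) = (-112 + 256*O**2 - 96*O)*(-1/36) = (-112 - 96*O + 256*O**2)*(-1/36) = 28/9 - 64*O**2/9 + 8*O/3)
U(59, -75) - Z(A(7)) = -75 - (28/9 - 64/9*1**2 + (8/3)*1) = -75 - (28/9 - 64/9*1 + 8/3) = -75 - (28/9 - 64/9 + 8/3) = -75 - 1*(-4/3) = -75 + 4/3 = -221/3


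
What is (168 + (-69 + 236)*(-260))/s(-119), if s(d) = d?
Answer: 43252/119 ≈ 363.46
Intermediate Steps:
(168 + (-69 + 236)*(-260))/s(-119) = (168 + (-69 + 236)*(-260))/(-119) = (168 + 167*(-260))*(-1/119) = (168 - 43420)*(-1/119) = -43252*(-1/119) = 43252/119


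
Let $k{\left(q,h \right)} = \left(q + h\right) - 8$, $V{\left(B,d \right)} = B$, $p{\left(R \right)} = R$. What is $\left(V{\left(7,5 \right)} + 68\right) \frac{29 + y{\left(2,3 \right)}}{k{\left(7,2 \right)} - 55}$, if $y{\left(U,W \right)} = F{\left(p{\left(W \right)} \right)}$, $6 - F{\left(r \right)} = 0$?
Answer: $- \frac{875}{18} \approx -48.611$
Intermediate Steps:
$k{\left(q,h \right)} = -8 + h + q$ ($k{\left(q,h \right)} = \left(h + q\right) - 8 = -8 + h + q$)
$F{\left(r \right)} = 6$ ($F{\left(r \right)} = 6 - 0 = 6 + 0 = 6$)
$y{\left(U,W \right)} = 6$
$\left(V{\left(7,5 \right)} + 68\right) \frac{29 + y{\left(2,3 \right)}}{k{\left(7,2 \right)} - 55} = \left(7 + 68\right) \frac{29 + 6}{\left(-8 + 2 + 7\right) - 55} = 75 \frac{35}{1 - 55} = 75 \frac{35}{-54} = 75 \cdot 35 \left(- \frac{1}{54}\right) = 75 \left(- \frac{35}{54}\right) = - \frac{875}{18}$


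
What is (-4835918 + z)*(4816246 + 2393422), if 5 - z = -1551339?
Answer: -23680688061432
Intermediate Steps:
z = 1551344 (z = 5 - 1*(-1551339) = 5 + 1551339 = 1551344)
(-4835918 + z)*(4816246 + 2393422) = (-4835918 + 1551344)*(4816246 + 2393422) = -3284574*7209668 = -23680688061432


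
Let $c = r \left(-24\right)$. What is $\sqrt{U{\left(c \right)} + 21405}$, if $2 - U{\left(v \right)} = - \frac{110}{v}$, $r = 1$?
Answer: $\frac{\sqrt{770487}}{6} \approx 146.3$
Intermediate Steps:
$c = -24$ ($c = 1 \left(-24\right) = -24$)
$U{\left(v \right)} = 2 + \frac{110}{v}$ ($U{\left(v \right)} = 2 - - \frac{110}{v} = 2 + \frac{110}{v}$)
$\sqrt{U{\left(c \right)} + 21405} = \sqrt{\left(2 + \frac{110}{-24}\right) + 21405} = \sqrt{\left(2 + 110 \left(- \frac{1}{24}\right)\right) + 21405} = \sqrt{\left(2 - \frac{55}{12}\right) + 21405} = \sqrt{- \frac{31}{12} + 21405} = \sqrt{\frac{256829}{12}} = \frac{\sqrt{770487}}{6}$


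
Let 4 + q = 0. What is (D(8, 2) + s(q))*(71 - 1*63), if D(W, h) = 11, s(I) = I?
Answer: 56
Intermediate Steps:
q = -4 (q = -4 + 0 = -4)
(D(8, 2) + s(q))*(71 - 1*63) = (11 - 4)*(71 - 1*63) = 7*(71 - 63) = 7*8 = 56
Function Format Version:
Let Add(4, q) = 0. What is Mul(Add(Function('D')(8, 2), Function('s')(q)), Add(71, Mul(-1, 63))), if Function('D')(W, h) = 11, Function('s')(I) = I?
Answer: 56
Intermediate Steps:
q = -4 (q = Add(-4, 0) = -4)
Mul(Add(Function('D')(8, 2), Function('s')(q)), Add(71, Mul(-1, 63))) = Mul(Add(11, -4), Add(71, Mul(-1, 63))) = Mul(7, Add(71, -63)) = Mul(7, 8) = 56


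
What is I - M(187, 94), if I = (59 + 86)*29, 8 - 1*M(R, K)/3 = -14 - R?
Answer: 3578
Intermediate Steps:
M(R, K) = 66 + 3*R (M(R, K) = 24 - 3*(-14 - R) = 24 + (42 + 3*R) = 66 + 3*R)
I = 4205 (I = 145*29 = 4205)
I - M(187, 94) = 4205 - (66 + 3*187) = 4205 - (66 + 561) = 4205 - 1*627 = 4205 - 627 = 3578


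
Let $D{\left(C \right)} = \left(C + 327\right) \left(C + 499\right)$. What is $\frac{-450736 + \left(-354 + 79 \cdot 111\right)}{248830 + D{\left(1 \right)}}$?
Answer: $- \frac{40211}{37530} \approx -1.0714$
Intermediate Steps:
$D{\left(C \right)} = \left(327 + C\right) \left(499 + C\right)$
$\frac{-450736 + \left(-354 + 79 \cdot 111\right)}{248830 + D{\left(1 \right)}} = \frac{-450736 + \left(-354 + 79 \cdot 111\right)}{248830 + \left(163173 + 1^{2} + 826 \cdot 1\right)} = \frac{-450736 + \left(-354 + 8769\right)}{248830 + \left(163173 + 1 + 826\right)} = \frac{-450736 + 8415}{248830 + 164000} = - \frac{442321}{412830} = \left(-442321\right) \frac{1}{412830} = - \frac{40211}{37530}$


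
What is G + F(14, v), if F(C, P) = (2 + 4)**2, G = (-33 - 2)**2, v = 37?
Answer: 1261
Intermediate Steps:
G = 1225 (G = (-35)**2 = 1225)
F(C, P) = 36 (F(C, P) = 6**2 = 36)
G + F(14, v) = 1225 + 36 = 1261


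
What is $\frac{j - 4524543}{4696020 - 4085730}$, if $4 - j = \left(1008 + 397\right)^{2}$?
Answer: $- \frac{1083094}{101715} \approx -10.648$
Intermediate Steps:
$j = -1974021$ ($j = 4 - \left(1008 + 397\right)^{2} = 4 - 1405^{2} = 4 - 1974025 = -1974021$)
$\frac{j - 4524543}{4696020 - 4085730} = \frac{-1974021 - 4524543}{4696020 - 4085730} = - \frac{6498564}{610290} = \left(-6498564\right) \frac{1}{610290} = - \frac{1083094}{101715}$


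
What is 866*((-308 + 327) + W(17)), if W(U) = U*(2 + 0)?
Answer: 45898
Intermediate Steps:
W(U) = 2*U (W(U) = U*2 = 2*U)
866*((-308 + 327) + W(17)) = 866*((-308 + 327) + 2*17) = 866*(19 + 34) = 866*53 = 45898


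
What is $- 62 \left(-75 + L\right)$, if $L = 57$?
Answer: $1116$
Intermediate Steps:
$- 62 \left(-75 + L\right) = - 62 \left(-75 + 57\right) = \left(-62\right) \left(-18\right) = 1116$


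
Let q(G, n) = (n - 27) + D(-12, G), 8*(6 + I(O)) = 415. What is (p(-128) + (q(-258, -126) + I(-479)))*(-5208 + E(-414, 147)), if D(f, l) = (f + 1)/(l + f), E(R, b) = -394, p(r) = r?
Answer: 711148691/540 ≈ 1.3169e+6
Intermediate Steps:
I(O) = 367/8 (I(O) = -6 + (⅛)*415 = -6 + 415/8 = 367/8)
D(f, l) = (1 + f)/(f + l)
q(G, n) = -27 + n - 11/(-12 + G) (q(G, n) = (n - 27) + (1 - 12)/(-12 + G) = (-27 + n) - 11/(-12 + G) = -27 + n - 11/(-12 + G))
(p(-128) + (q(-258, -126) + I(-479)))*(-5208 + E(-414, 147)) = (-128 + ((-11 + (-27 - 126)*(-12 - 258))/(-12 - 258) + 367/8))*(-5208 - 394) = (-128 + ((-11 - 153*(-270))/(-270) + 367/8))*(-5602) = (-128 + (-(-11 + 41310)/270 + 367/8))*(-5602) = (-128 + (-1/270*41299 + 367/8))*(-5602) = (-128 + (-41299/270 + 367/8))*(-5602) = (-128 - 115651/1080)*(-5602) = -253891/1080*(-5602) = 711148691/540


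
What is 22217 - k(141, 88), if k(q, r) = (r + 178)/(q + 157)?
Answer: 3310200/149 ≈ 22216.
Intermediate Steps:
k(q, r) = (178 + r)/(157 + q)
22217 - k(141, 88) = 22217 - (178 + 88)/(157 + 141) = 22217 - 266/298 = 22217 - 1*133/149 = 22217 - 133/149 = 3310200/149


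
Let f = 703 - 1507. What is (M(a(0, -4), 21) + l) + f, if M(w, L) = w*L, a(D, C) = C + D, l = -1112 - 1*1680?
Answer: -3680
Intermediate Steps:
l = -2792 (l = -1112 - 1680 = -2792)
M(w, L) = L*w
f = -804
(M(a(0, -4), 21) + l) + f = (21*(-4 + 0) - 2792) - 804 = (21*(-4) - 2792) - 804 = (-84 - 2792) - 804 = -2876 - 804 = -3680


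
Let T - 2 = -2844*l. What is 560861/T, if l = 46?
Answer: -560861/130822 ≈ -4.2872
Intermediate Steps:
T = -130822 (T = 2 - 2844*46 = 2 - 130824 = -130822)
560861/T = 560861/(-130822) = 560861*(-1/130822) = -560861/130822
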